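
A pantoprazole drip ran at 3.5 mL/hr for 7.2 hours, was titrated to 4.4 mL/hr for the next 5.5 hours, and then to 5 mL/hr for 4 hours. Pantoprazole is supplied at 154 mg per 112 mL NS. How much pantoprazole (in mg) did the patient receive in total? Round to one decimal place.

95.4 mg

Concentration = 154 mg ÷ 112 mL = 1.375 mg/mL
Stage 1: 3.5 mL/hr × 7.2 hr = 25.2 mL → 25.2 mL × 1.375 mg/mL = 34.65 mg
Stage 2: 4.4 mL/hr × 5.5 hr = 24.2 mL → 24.2 mL × 1.375 mg/mL = 33.275 mg
Stage 3: 5 mL/hr × 4 hr = 20 mL → 20 mL × 1.375 mg/mL = 27.5 mg
Total = 34.65 + 33.275 + 27.5 = 95.425 mg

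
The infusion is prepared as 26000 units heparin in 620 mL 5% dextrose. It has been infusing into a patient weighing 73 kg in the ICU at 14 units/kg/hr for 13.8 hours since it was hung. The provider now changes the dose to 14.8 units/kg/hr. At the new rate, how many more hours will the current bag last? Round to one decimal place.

Initial rate:
Dose = 14 units/kg/hr × 73 kg = 1022 units/hr
Concentration = 26000 units ÷ 620 mL = 41.93548 units/mL
Rate = 1022 units/hr ÷ 41.93548 units/mL = 24.37077 mL/hr
Volume infused so far = 24.37077 mL/hr × 13.8 hr = 336.3166 mL
Volume remaining = 620 − 336.3166 = 283.6834 mL
New rate:
Dose = 14.8 units/kg/hr × 73 kg = 1080.4 units/hr
Rate = 1080.4 units/hr ÷ 41.93548 units/mL = 25.76338 mL/hr
Time remaining = 283.6834 mL ÷ 25.76338 mL/hr = 11.01111 hr

11.0 hours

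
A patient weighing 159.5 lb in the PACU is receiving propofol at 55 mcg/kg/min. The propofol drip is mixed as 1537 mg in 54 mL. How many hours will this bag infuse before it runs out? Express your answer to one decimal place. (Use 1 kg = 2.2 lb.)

6.4 hours

Weight = 159.5 lb ÷ 2.2 lb/kg = 72.5 kg
Dose = 55 mcg/kg/min × 72.5 kg = 3987.5 mcg/min
3987.5 mcg/min × 60 min/hr = 239250 mcg/hr
Concentration = 1537 mg ÷ 54 mL = 28.46296 mg/mL = 28462.96 mcg/mL
Rate = 239250 mcg/hr ÷ 28462.96 mcg/mL = 8.40566 mL/hr
Duration = 54 mL ÷ 8.40566 mL/hr = 6.424242 hr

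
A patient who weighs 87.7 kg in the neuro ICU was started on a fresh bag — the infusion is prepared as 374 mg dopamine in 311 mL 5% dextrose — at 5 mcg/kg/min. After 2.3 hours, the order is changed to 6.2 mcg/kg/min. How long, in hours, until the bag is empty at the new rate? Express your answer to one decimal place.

Initial rate:
Dose = 5 mcg/kg/min × 87.7 kg = 438.5 mcg/min
438.5 mcg/min × 60 min/hr = 26310 mcg/hr
Concentration = 374 mg ÷ 311 mL = 1.202572 mg/mL = 1202.572 mcg/mL
Rate = 26310 mcg/hr ÷ 1202.572 mcg/mL = 21.8781 mL/hr
Volume infused so far = 21.8781 mL/hr × 2.3 hr = 50.31963 mL
Volume remaining = 311 − 50.31963 = 260.6804 mL
New rate:
Dose = 6.2 mcg/kg/min × 87.7 kg = 543.74 mcg/min
543.74 mcg/min × 60 min/hr = 32624.4 mcg/hr
Rate = 32624.4 mcg/hr ÷ 1202.572 mcg/mL = 27.12885 mL/hr
Time remaining = 260.6804 mL ÷ 27.12885 mL/hr = 9.608974 hr

9.6 hours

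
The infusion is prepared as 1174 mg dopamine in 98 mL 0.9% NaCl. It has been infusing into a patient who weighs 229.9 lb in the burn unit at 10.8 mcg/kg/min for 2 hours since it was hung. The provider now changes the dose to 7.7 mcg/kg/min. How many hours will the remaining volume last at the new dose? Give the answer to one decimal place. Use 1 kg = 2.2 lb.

Initial rate:
Weight = 229.9 lb ÷ 2.2 lb/kg = 104.5 kg
Dose = 10.8 mcg/kg/min × 104.5 kg = 1128.6 mcg/min
1128.6 mcg/min × 60 min/hr = 67716 mcg/hr
Concentration = 1174 mg ÷ 98 mL = 11.97959 mg/mL = 11979.59 mcg/mL
Rate = 67716 mcg/hr ÷ 11979.59 mcg/mL = 5.652613 mL/hr
Volume infused so far = 5.652613 mL/hr × 2 hr = 11.30523 mL
Volume remaining = 98 − 11.30523 = 86.69477 mL
New rate:
Dose = 7.7 mcg/kg/min × 104.5 kg = 804.65 mcg/min
804.65 mcg/min × 60 min/hr = 48279 mcg/hr
Rate = 48279 mcg/hr ÷ 11979.59 mcg/mL = 4.030104 mL/hr
Time remaining = 86.69477 mL ÷ 4.030104 mL/hr = 21.5118 hr

21.5 hours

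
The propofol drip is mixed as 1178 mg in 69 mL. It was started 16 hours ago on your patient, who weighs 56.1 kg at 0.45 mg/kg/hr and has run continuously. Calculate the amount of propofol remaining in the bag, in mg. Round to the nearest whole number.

774 mg

Dose = 0.45 mg/kg/hr × 56.1 kg = 25.245 mg/hr
Concentration = 1178 mg ÷ 69 mL = 17.07246 mg/mL
Rate = 25.245 mg/hr ÷ 17.07246 mg/mL = 1.478697 mL/hr
Volume infused = 1.478697 mL/hr × 16 hr = 23.65915 mL
Volume remaining = 69 − 23.65915 = 45.34085 mL
Drug remaining = 45.34085 mL × 17.07246 mg/mL = 774.08 mg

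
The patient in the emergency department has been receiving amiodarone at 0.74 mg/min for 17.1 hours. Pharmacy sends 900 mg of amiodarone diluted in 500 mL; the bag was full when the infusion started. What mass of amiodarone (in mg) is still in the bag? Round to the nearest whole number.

141 mg

0.74 mg/min × 60 min/hr = 44.4 mg/hr
Concentration = 900 mg ÷ 500 mL = 1.8 mg/mL
Rate = 44.4 mg/hr ÷ 1.8 mg/mL = 24.66667 mL/hr
Volume infused = 24.66667 mL/hr × 17.1 hr = 421.8 mL
Volume remaining = 500 − 421.8 = 78.2 mL
Drug remaining = 78.2 mL × 1.8 mg/mL = 140.76 mg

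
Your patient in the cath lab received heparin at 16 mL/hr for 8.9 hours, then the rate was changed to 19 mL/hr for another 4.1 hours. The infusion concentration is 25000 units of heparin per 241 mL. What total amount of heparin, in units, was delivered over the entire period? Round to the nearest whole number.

Concentration = 25000 units ÷ 241 mL = 103.7344 units/mL
Stage 1: 16 mL/hr × 8.9 hr = 142.4 mL → 142.4 mL × 103.7344 units/mL = 14771.78 units
Stage 2: 19 mL/hr × 4.1 hr = 77.9 mL → 77.9 mL × 103.7344 units/mL = 8080.913 units
Total = 14771.78 + 8080.913 = 22852.7 units

22853 units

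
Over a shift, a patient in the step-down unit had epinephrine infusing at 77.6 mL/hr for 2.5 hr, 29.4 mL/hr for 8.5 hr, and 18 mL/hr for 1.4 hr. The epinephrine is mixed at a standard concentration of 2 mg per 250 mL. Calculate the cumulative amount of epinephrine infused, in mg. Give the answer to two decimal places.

3.75 mg

Concentration = 2 mg ÷ 250 mL = 0.008 mg/mL
Stage 1: 77.6 mL/hr × 2.5 hr = 194 mL → 194 mL × 0.008 mg/mL = 1.552 mg
Stage 2: 29.4 mL/hr × 8.5 hr = 249.9 mL → 249.9 mL × 0.008 mg/mL = 1.9992 mg
Stage 3: 18 mL/hr × 1.4 hr = 25.2 mL → 25.2 mL × 0.008 mg/mL = 0.2016 mg
Total = 1.552 + 1.9992 + 0.2016 = 3.7528 mg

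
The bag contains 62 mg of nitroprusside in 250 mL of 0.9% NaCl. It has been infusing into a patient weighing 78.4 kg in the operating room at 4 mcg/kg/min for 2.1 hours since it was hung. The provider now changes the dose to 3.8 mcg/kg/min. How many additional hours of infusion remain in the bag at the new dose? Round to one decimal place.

Initial rate:
Dose = 4 mcg/kg/min × 78.4 kg = 313.6 mcg/min
313.6 mcg/min × 60 min/hr = 18816 mcg/hr
Concentration = 62 mg ÷ 250 mL = 0.248 mg/mL = 248 mcg/mL
Rate = 18816 mcg/hr ÷ 248 mcg/mL = 75.87097 mL/hr
Volume infused so far = 75.87097 mL/hr × 2.1 hr = 159.329 mL
Volume remaining = 250 − 159.329 = 90.67097 mL
New rate:
Dose = 3.8 mcg/kg/min × 78.4 kg = 297.92 mcg/min
297.92 mcg/min × 60 min/hr = 17875.2 mcg/hr
Rate = 17875.2 mcg/hr ÷ 248 mcg/mL = 72.07742 mL/hr
Time remaining = 90.67097 mL ÷ 72.07742 mL/hr = 1.257966 hr

1.3 hours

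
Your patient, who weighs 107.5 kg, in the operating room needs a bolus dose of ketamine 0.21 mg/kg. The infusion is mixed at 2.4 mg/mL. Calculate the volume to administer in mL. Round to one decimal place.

9.4 mL

Dose = 0.21 mg/kg × 107.5 kg = 22.575 mg
Volume = 22.575 mg ÷ 2.4 mg/mL = 9.40625 mL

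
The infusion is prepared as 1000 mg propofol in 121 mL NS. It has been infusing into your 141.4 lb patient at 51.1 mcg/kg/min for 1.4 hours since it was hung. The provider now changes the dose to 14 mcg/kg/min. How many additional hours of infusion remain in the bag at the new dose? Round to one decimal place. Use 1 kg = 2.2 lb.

13.4 hours

Initial rate:
Weight = 141.4 lb ÷ 2.2 lb/kg = 64.27273 kg
Dose = 51.1 mcg/kg/min × 64.27273 kg = 3284.336 mcg/min
3284.336 mcg/min × 60 min/hr = 197060.2 mcg/hr
Concentration = 1000 mg ÷ 121 mL = 8.264463 mg/mL = 8264.463 mcg/mL
Rate = 197060.2 mcg/hr ÷ 8264.463 mcg/mL = 23.84428 mL/hr
Volume infused so far = 23.84428 mL/hr × 1.4 hr = 33.38199 mL
Volume remaining = 121 − 33.38199 = 87.61801 mL
New rate:
Dose = 14 mcg/kg/min × 64.27273 kg = 899.8182 mcg/min
899.8182 mcg/min × 60 min/hr = 53989.09 mcg/hr
Rate = 53989.09 mcg/hr ÷ 8264.463 mcg/mL = 6.53268 mL/hr
Time remaining = 87.61801 mL ÷ 6.53268 mL/hr = 13.41226 hr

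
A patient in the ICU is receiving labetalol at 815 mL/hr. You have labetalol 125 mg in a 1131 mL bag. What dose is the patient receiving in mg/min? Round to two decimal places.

Concentration = 125 mg ÷ 1131 mL = 0.1105217 mg/mL
Drug rate = 815 mL/hr × 0.1105217 mg/mL = 90.07515 mg/hr
90.07515 mg/hr ÷ 60 min/hr = 1.501253 mg/min

1.50 mg/min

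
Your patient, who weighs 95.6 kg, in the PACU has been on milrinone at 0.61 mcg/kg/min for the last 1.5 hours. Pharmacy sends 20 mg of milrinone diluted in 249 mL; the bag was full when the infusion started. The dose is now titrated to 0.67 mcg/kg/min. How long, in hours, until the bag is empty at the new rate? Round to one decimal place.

3.8 hours

Initial rate:
Dose = 0.61 mcg/kg/min × 95.6 kg = 58.316 mcg/min
58.316 mcg/min × 60 min/hr = 3498.96 mcg/hr
Concentration = 20 mg ÷ 249 mL = 0.08032129 mg/mL = 80.32129 mcg/mL
Rate = 3498.96 mcg/hr ÷ 80.32129 mcg/mL = 43.56205 mL/hr
Volume infused so far = 43.56205 mL/hr × 1.5 hr = 65.34308 mL
Volume remaining = 249 − 65.34308 = 183.6569 mL
New rate:
Dose = 0.67 mcg/kg/min × 95.6 kg = 64.052 mcg/min
64.052 mcg/min × 60 min/hr = 3843.12 mcg/hr
Rate = 3843.12 mcg/hr ÷ 80.32129 mcg/mL = 47.84684 mL/hr
Time remaining = 183.6569 mL ÷ 47.84684 mL/hr = 3.838433 hr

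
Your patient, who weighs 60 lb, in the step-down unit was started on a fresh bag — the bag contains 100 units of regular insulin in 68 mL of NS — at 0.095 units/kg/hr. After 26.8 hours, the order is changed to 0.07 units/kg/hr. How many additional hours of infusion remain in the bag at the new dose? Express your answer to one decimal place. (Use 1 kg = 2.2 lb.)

Initial rate:
Weight = 60 lb ÷ 2.2 lb/kg = 27.27273 kg
Dose = 0.095 units/kg/hr × 27.27273 kg = 2.590909 units/hr
Concentration = 100 units ÷ 68 mL = 1.470588 units/mL
Rate = 2.590909 units/hr ÷ 1.470588 units/mL = 1.761818 mL/hr
Volume infused so far = 1.761818 mL/hr × 26.8 hr = 47.21673 mL
Volume remaining = 68 − 47.21673 = 20.78327 mL
New rate:
Dose = 0.07 units/kg/hr × 27.27273 kg = 1.909091 units/hr
Rate = 1.909091 units/hr ÷ 1.470588 units/mL = 1.298182 mL/hr
Time remaining = 20.78327 mL ÷ 1.298182 mL/hr = 16.00952 hr

16.0 hours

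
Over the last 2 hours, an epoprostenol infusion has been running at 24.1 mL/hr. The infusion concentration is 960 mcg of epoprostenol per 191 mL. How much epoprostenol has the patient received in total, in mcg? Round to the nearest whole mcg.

Concentration = 960 mcg ÷ 191 mL = 5.026178 mcg/mL = 5026.178 ng/mL
Drug rate = 24.1 mL/hr × 5026.178 ng/mL = 121130.9 ng/hr
Total = 121130.9 ng/hr × 2 hr = 242261.8 ng = 242.2618 mcg

242 mcg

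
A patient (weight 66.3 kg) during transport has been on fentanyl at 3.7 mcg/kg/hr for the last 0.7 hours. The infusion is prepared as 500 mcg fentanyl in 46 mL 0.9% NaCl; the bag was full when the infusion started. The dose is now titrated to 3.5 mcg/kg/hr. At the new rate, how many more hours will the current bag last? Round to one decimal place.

1.4 hours

Initial rate:
Dose = 3.7 mcg/kg/hr × 66.3 kg = 245.31 mcg/hr
Concentration = 500 mcg ÷ 46 mL = 10.86957 mcg/mL
Rate = 245.31 mcg/hr ÷ 10.86957 mcg/mL = 22.56852 mL/hr
Volume infused so far = 22.56852 mL/hr × 0.7 hr = 15.79796 mL
Volume remaining = 46 − 15.79796 = 30.20204 mL
New rate:
Dose = 3.5 mcg/kg/hr × 66.3 kg = 232.05 mcg/hr
Rate = 232.05 mcg/hr ÷ 10.86957 mcg/mL = 21.3486 mL/hr
Time remaining = 30.20204 mL ÷ 21.3486 mL/hr = 1.414708 hr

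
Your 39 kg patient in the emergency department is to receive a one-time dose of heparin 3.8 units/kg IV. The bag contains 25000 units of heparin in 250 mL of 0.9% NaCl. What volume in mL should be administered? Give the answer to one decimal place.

Dose = 3.8 units/kg × 39 kg = 148.2 units
Concentration = 25000 units ÷ 250 mL = 100 units/mL
Volume = 148.2 units ÷ 100 units/mL = 1.482 mL

1.5 mL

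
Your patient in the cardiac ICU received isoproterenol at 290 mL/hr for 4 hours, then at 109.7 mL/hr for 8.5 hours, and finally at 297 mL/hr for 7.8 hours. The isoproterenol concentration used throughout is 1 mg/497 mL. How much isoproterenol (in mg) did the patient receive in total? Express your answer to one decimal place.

Concentration = 1 mg ÷ 497 mL = 0.002012072 mg/mL
Stage 1: 290 mL/hr × 4 hr = 1160 mL → 1160 mL × 0.002012072 mg/mL = 2.334004 mg
Stage 2: 109.7 mL/hr × 8.5 hr = 932.45 mL → 932.45 mL × 0.002012072 mg/mL = 1.876157 mg
Stage 3: 297 mL/hr × 7.8 hr = 2316.6 mL → 2316.6 mL × 0.002012072 mg/mL = 4.661167 mg
Total = 2.334004 + 1.876157 + 4.661167 = 8.871328 mg

8.9 mg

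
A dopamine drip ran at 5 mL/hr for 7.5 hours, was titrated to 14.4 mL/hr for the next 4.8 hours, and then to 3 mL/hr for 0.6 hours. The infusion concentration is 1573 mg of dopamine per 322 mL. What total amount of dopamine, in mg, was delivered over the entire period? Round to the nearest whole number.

Concentration = 1573 mg ÷ 322 mL = 4.885093 mg/mL
Stage 1: 5 mL/hr × 7.5 hr = 37.5 mL → 37.5 mL × 4.885093 mg/mL = 183.191 mg
Stage 2: 14.4 mL/hr × 4.8 hr = 69.12 mL → 69.12 mL × 4.885093 mg/mL = 337.6576 mg
Stage 3: 3 mL/hr × 0.6 hr = 1.8 mL → 1.8 mL × 4.885093 mg/mL = 8.793168 mg
Total = 183.191 + 337.6576 + 8.793168 = 529.6418 mg

530 mg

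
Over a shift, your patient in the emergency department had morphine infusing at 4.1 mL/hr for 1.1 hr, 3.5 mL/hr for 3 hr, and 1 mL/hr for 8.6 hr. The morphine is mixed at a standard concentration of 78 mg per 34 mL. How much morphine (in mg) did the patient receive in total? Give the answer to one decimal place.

Concentration = 78 mg ÷ 34 mL = 2.294118 mg/mL
Stage 1: 4.1 mL/hr × 1.1 hr = 4.51 mL → 4.51 mL × 2.294118 mg/mL = 10.34647 mg
Stage 2: 3.5 mL/hr × 3 hr = 10.5 mL → 10.5 mL × 2.294118 mg/mL = 24.08824 mg
Stage 3: 1 mL/hr × 8.6 hr = 8.6 mL → 8.6 mL × 2.294118 mg/mL = 19.72941 mg
Total = 10.34647 + 24.08824 + 19.72941 = 54.16412 mg

54.2 mg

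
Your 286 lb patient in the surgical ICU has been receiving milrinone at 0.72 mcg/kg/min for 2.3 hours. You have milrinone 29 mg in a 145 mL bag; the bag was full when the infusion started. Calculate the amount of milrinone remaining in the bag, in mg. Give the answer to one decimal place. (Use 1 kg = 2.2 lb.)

16.1 mg

Weight = 286 lb ÷ 2.2 lb/kg = 130 kg
Dose = 0.72 mcg/kg/min × 130 kg = 93.6 mcg/min
93.6 mcg/min × 60 min/hr = 5616 mcg/hr
Concentration = 29 mg ÷ 145 mL = 0.2 mg/mL = 200 mcg/mL
Rate = 5616 mcg/hr ÷ 200 mcg/mL = 28.08 mL/hr
Volume infused = 28.08 mL/hr × 2.3 hr = 64.584 mL
Volume remaining = 145 − 64.584 = 80.416 mL
Drug remaining = 80.416 mL × 200 mcg/mL = 16083.2 mcg = 16.0832 mg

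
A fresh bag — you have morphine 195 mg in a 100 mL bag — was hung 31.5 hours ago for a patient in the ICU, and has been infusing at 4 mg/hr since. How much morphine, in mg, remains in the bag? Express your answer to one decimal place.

69.0 mg

Concentration = 195 mg ÷ 100 mL = 1.95 mg/mL
Rate = 4 mg/hr ÷ 1.95 mg/mL = 2.051282 mL/hr
Volume infused = 2.051282 mL/hr × 31.5 hr = 64.61538 mL
Volume remaining = 100 − 64.61538 = 35.38462 mL
Drug remaining = 35.38462 mL × 1.95 mg/mL = 69 mg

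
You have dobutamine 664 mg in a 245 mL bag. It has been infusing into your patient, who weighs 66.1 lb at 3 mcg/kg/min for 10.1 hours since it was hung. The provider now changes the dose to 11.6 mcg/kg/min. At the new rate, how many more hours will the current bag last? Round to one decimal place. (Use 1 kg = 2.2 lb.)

Initial rate:
Weight = 66.1 lb ÷ 2.2 lb/kg = 30.04545 kg
Dose = 3 mcg/kg/min × 30.04545 kg = 90.13636 mcg/min
90.13636 mcg/min × 60 min/hr = 5408.182 mcg/hr
Concentration = 664 mg ÷ 245 mL = 2.710204 mg/mL = 2710.204 mcg/mL
Rate = 5408.182 mcg/hr ÷ 2710.204 mcg/mL = 1.995489 mL/hr
Volume infused so far = 1.995489 mL/hr × 10.1 hr = 20.15444 mL
Volume remaining = 245 − 20.15444 = 224.8456 mL
New rate:
Dose = 11.6 mcg/kg/min × 30.04545 kg = 348.5273 mcg/min
348.5273 mcg/min × 60 min/hr = 20911.64 mcg/hr
Rate = 20911.64 mcg/hr ÷ 2710.204 mcg/mL = 7.71589 mL/hr
Time remaining = 224.8456 mL ÷ 7.71589 mL/hr = 29.14059 hr

29.1 hours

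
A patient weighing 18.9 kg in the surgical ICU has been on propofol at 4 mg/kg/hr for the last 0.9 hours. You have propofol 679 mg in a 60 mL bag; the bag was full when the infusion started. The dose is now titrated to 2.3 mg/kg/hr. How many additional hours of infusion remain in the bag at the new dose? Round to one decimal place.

14.1 hours

Initial rate:
Dose = 4 mg/kg/hr × 18.9 kg = 75.6 mg/hr
Concentration = 679 mg ÷ 60 mL = 11.31667 mg/mL
Rate = 75.6 mg/hr ÷ 11.31667 mg/mL = 6.680412 mL/hr
Volume infused so far = 6.680412 mL/hr × 0.9 hr = 6.012371 mL
Volume remaining = 60 − 6.012371 = 53.98763 mL
New rate:
Dose = 2.3 mg/kg/hr × 18.9 kg = 43.47 mg/hr
Rate = 43.47 mg/hr ÷ 11.31667 mg/mL = 3.841237 mL/hr
Time remaining = 53.98763 mL ÷ 3.841237 mL/hr = 14.05475 hr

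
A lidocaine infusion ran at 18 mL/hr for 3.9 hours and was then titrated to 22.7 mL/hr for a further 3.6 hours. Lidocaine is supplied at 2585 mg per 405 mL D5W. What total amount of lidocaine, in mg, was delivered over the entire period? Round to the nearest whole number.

Concentration = 2585 mg ÷ 405 mL = 6.382716 mg/mL
Stage 1: 18 mL/hr × 3.9 hr = 70.2 mL → 70.2 mL × 6.382716 mg/mL = 448.0667 mg
Stage 2: 22.7 mL/hr × 3.6 hr = 81.72 mL → 81.72 mL × 6.382716 mg/mL = 521.5956 mg
Total = 448.0667 + 521.5956 = 969.6622 mg

970 mg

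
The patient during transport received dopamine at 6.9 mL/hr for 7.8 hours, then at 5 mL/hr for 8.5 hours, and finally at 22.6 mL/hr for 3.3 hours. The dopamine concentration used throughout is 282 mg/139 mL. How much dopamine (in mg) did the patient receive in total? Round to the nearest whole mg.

347 mg

Concentration = 282 mg ÷ 139 mL = 2.028777 mg/mL
Stage 1: 6.9 mL/hr × 7.8 hr = 53.82 mL → 53.82 mL × 2.028777 mg/mL = 109.1888 mg
Stage 2: 5 mL/hr × 8.5 hr = 42.5 mL → 42.5 mL × 2.028777 mg/mL = 86.22302 mg
Stage 3: 22.6 mL/hr × 3.3 hr = 74.58 mL → 74.58 mL × 2.028777 mg/mL = 151.3062 mg
Total = 109.1888 + 86.22302 + 151.3062 = 346.718 mg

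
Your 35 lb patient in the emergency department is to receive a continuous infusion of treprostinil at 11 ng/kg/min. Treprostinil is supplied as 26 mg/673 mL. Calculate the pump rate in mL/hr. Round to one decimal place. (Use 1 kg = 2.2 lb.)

0.3 mL/hr

Weight = 35 lb ÷ 2.2 lb/kg = 15.90909 kg
Dose = 11 ng/kg/min × 15.90909 kg = 175 ng/min
175 ng/min × 60 min/hr = 10500 ng/hr
Concentration = 26 mg ÷ 673 mL = 0.03863299 mg/mL = 38632.99 ng/mL
Rate = 10500 ng/hr ÷ 38632.99 ng/mL = 0.2717885 mL/hr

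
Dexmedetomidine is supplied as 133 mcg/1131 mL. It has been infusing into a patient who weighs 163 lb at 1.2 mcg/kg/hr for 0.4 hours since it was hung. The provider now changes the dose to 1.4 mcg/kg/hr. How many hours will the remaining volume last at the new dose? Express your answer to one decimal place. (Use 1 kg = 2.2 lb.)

0.9 hours

Initial rate:
Weight = 163 lb ÷ 2.2 lb/kg = 74.09091 kg
Dose = 1.2 mcg/kg/hr × 74.09091 kg = 88.90909 mcg/hr
Concentration = 133 mcg ÷ 1131 mL = 0.117595 mcg/mL
Rate = 88.90909 mcg/hr ÷ 0.117595 mcg/mL = 756.0615 mL/hr
Volume infused so far = 756.0615 mL/hr × 0.4 hr = 302.4246 mL
Volume remaining = 1131 − 302.4246 = 828.5754 mL
New rate:
Dose = 1.4 mcg/kg/hr × 74.09091 kg = 103.7273 mcg/hr
Rate = 103.7273 mcg/hr ÷ 0.117595 mcg/mL = 882.0718 mL/hr
Time remaining = 828.5754 mL ÷ 882.0718 mL/hr = 0.9393514 hr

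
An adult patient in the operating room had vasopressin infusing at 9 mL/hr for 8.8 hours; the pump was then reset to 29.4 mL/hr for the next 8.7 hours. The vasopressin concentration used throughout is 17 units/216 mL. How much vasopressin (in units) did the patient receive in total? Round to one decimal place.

26.4 units

Concentration = 17 units ÷ 216 mL = 0.0787037 units/mL
Stage 1: 9 mL/hr × 8.8 hr = 79.2 mL → 79.2 mL × 0.0787037 units/mL = 6.233333 units
Stage 2: 29.4 mL/hr × 8.7 hr = 255.78 mL → 255.78 mL × 0.0787037 units/mL = 20.13083 units
Total = 6.233333 + 20.13083 = 26.36417 units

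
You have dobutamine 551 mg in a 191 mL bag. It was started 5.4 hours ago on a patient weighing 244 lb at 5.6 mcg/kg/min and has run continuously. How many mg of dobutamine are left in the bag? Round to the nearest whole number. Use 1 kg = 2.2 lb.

350 mg

Weight = 244 lb ÷ 2.2 lb/kg = 110.9091 kg
Dose = 5.6 mcg/kg/min × 110.9091 kg = 621.0909 mcg/min
621.0909 mcg/min × 60 min/hr = 37265.45 mcg/hr
Concentration = 551 mg ÷ 191 mL = 2.884817 mg/mL = 2884.817 mcg/mL
Rate = 37265.45 mcg/hr ÷ 2884.817 mcg/mL = 12.91779 mL/hr
Volume infused = 12.91779 mL/hr × 5.4 hr = 69.75606 mL
Volume remaining = 191 − 69.75606 = 121.2439 mL
Drug remaining = 121.2439 mL × 2884.817 mcg/mL = 349766.5 mcg = 349.7665 mg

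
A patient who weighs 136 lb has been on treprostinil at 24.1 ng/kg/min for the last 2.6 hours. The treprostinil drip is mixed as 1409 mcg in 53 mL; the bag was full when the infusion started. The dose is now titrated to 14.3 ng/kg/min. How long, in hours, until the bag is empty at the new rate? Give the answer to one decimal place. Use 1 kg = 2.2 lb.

Initial rate:
Weight = 136 lb ÷ 2.2 lb/kg = 61.81818 kg
Dose = 24.1 ng/kg/min × 61.81818 kg = 1489.818 ng/min
1489.818 ng/min × 60 min/hr = 89389.09 ng/hr
Concentration = 1409 mcg ÷ 53 mL = 26.58491 mcg/mL = 26584.91 ng/mL
Rate = 89389.09 ng/hr ÷ 26584.91 ng/mL = 3.3624 mL/hr
Volume infused so far = 3.3624 mL/hr × 2.6 hr = 8.74224 mL
Volume remaining = 53 − 8.74224 = 44.25776 mL
New rate:
Dose = 14.3 ng/kg/min × 61.81818 kg = 884 ng/min
884 ng/min × 60 min/hr = 53040 ng/hr
Rate = 53040 ng/hr ÷ 26584.91 ng/mL = 1.995117 mL/hr
Time remaining = 44.25776 mL ÷ 1.995117 mL/hr = 22.18304 hr

22.2 hours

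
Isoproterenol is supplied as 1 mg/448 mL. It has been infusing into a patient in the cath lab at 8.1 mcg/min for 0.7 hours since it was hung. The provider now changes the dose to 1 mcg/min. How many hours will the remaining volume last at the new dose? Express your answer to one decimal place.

Initial rate:
8.1 mcg/min × 60 min/hr = 486 mcg/hr
Concentration = 1 mg ÷ 448 mL = 0.002232143 mg/mL = 2.232143 mcg/mL
Rate = 486 mcg/hr ÷ 2.232143 mcg/mL = 217.728 mL/hr
Volume infused so far = 217.728 mL/hr × 0.7 hr = 152.4096 mL
Volume remaining = 448 − 152.4096 = 295.5904 mL
New rate:
1 mcg/min × 60 min/hr = 60 mcg/hr
Rate = 60 mcg/hr ÷ 2.232143 mcg/mL = 26.88 mL/hr
Time remaining = 295.5904 mL ÷ 26.88 mL/hr = 10.99667 hr

11.0 hours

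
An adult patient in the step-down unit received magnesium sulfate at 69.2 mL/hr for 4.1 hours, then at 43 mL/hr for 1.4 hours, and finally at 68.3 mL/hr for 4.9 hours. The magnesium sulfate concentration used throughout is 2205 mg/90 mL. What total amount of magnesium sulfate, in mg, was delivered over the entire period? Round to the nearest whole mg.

Concentration = 2205 mg ÷ 90 mL = 24.5 mg/mL
Stage 1: 69.2 mL/hr × 4.1 hr = 283.72 mL → 283.72 mL × 24.5 mg/mL = 6951.14 mg
Stage 2: 43 mL/hr × 1.4 hr = 60.2 mL → 60.2 mL × 24.5 mg/mL = 1474.9 mg
Stage 3: 68.3 mL/hr × 4.9 hr = 334.67 mL → 334.67 mL × 24.5 mg/mL = 8199.415 mg
Total = 6951.14 + 1474.9 + 8199.415 = 16625.46 mg

16625 mg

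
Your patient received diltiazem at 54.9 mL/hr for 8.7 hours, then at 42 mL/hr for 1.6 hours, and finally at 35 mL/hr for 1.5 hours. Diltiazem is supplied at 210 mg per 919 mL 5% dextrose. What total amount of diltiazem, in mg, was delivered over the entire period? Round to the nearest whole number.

Concentration = 210 mg ÷ 919 mL = 0.2285092 mg/mL
Stage 1: 54.9 mL/hr × 8.7 hr = 477.63 mL → 477.63 mL × 0.2285092 mg/mL = 109.1429 mg
Stage 2: 42 mL/hr × 1.6 hr = 67.2 mL → 67.2 mL × 0.2285092 mg/mL = 15.35582 mg
Stage 3: 35 mL/hr × 1.5 hr = 52.5 mL → 52.5 mL × 0.2285092 mg/mL = 11.99674 mg
Total = 109.1429 + 15.35582 + 11.99674 = 136.4954 mg

136 mg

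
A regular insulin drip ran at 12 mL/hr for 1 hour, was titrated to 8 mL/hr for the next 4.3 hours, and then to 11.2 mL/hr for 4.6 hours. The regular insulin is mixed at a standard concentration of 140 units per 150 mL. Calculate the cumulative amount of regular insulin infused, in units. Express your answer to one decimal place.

91.4 units

Concentration = 140 units ÷ 150 mL = 0.9333333 units/mL
Stage 1: 12 mL/hr × 1 hr = 12 mL → 12 mL × 0.9333333 units/mL = 11.2 units
Stage 2: 8 mL/hr × 4.3 hr = 34.4 mL → 34.4 mL × 0.9333333 units/mL = 32.10667 units
Stage 3: 11.2 mL/hr × 4.6 hr = 51.52 mL → 51.52 mL × 0.9333333 units/mL = 48.08533 units
Total = 11.2 + 32.10667 + 48.08533 = 91.392 units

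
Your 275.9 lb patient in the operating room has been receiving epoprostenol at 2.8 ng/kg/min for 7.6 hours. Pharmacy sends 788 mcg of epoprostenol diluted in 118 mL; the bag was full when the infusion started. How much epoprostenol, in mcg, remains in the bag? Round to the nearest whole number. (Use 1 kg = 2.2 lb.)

628 mcg

Weight = 275.9 lb ÷ 2.2 lb/kg = 125.4091 kg
Dose = 2.8 ng/kg/min × 125.4091 kg = 351.1455 ng/min
351.1455 ng/min × 60 min/hr = 21068.73 ng/hr
Concentration = 788 mcg ÷ 118 mL = 6.677966 mcg/mL = 6677.966 ng/mL
Rate = 21068.73 ng/hr ÷ 6677.966 ng/mL = 3.154962 mL/hr
Volume infused = 3.154962 mL/hr × 7.6 hr = 23.97771 mL
Volume remaining = 118 − 23.97771 = 94.02229 mL
Drug remaining = 94.02229 mL × 6677.966 ng/mL = 627877.7 ng = 627.8777 mcg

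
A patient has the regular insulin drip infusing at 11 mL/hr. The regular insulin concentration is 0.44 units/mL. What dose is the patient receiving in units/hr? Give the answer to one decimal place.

4.8 units/hr

Drug rate = 11 mL/hr × 0.44 units/mL = 4.84 units/hr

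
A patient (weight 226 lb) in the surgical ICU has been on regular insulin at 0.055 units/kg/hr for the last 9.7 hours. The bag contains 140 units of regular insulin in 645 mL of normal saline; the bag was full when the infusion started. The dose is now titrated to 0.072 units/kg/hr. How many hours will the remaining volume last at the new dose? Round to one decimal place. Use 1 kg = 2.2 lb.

Initial rate:
Weight = 226 lb ÷ 2.2 lb/kg = 102.7273 kg
Dose = 0.055 units/kg/hr × 102.7273 kg = 5.65 units/hr
Concentration = 140 units ÷ 645 mL = 0.2170543 units/mL
Rate = 5.65 units/hr ÷ 0.2170543 units/mL = 26.03036 mL/hr
Volume infused so far = 26.03036 mL/hr × 9.7 hr = 252.4945 mL
Volume remaining = 645 − 252.4945 = 392.5055 mL
New rate:
Dose = 0.072 units/kg/hr × 102.7273 kg = 7.396364 units/hr
Rate = 7.396364 units/hr ÷ 0.2170543 units/mL = 34.0761 mL/hr
Time remaining = 392.5055 mL ÷ 34.0761 mL/hr = 11.5185 hr

11.5 hours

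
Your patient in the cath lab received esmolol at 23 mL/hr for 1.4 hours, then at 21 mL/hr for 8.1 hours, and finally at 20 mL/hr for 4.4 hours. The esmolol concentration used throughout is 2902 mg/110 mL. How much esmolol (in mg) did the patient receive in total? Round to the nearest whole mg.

Concentration = 2902 mg ÷ 110 mL = 26.38182 mg/mL
Stage 1: 23 mL/hr × 1.4 hr = 32.2 mL → 32.2 mL × 26.38182 mg/mL = 849.4945 mg
Stage 2: 21 mL/hr × 8.1 hr = 170.1 mL → 170.1 mL × 26.38182 mg/mL = 4487.547 mg
Stage 3: 20 mL/hr × 4.4 hr = 88 mL → 88 mL × 26.38182 mg/mL = 2321.6 mg
Total = 849.4945 + 4487.547 + 2321.6 = 7658.642 mg

7659 mg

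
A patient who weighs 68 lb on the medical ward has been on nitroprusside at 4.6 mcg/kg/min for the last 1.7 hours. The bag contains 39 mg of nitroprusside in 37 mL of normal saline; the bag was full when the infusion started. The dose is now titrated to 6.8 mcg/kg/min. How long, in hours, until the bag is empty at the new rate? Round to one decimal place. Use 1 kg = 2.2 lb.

Initial rate:
Weight = 68 lb ÷ 2.2 lb/kg = 30.90909 kg
Dose = 4.6 mcg/kg/min × 30.90909 kg = 142.1818 mcg/min
142.1818 mcg/min × 60 min/hr = 8530.909 mcg/hr
Concentration = 39 mg ÷ 37 mL = 1.054054 mg/mL = 1054.054 mcg/mL
Rate = 8530.909 mcg/hr ÷ 1054.054 mcg/mL = 8.093427 mL/hr
Volume infused so far = 8.093427 mL/hr × 1.7 hr = 13.75883 mL
Volume remaining = 37 − 13.75883 = 23.24117 mL
New rate:
Dose = 6.8 mcg/kg/min × 30.90909 kg = 210.1818 mcg/min
210.1818 mcg/min × 60 min/hr = 12610.91 mcg/hr
Rate = 12610.91 mcg/hr ÷ 1054.054 mcg/mL = 11.9642 mL/hr
Time remaining = 23.24117 mL ÷ 11.9642 mL/hr = 1.942561 hr

1.9 hours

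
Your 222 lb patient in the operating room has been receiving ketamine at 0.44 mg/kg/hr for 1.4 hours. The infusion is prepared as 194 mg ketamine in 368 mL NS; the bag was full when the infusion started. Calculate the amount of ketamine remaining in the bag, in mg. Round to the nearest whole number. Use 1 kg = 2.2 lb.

Weight = 222 lb ÷ 2.2 lb/kg = 100.9091 kg
Dose = 0.44 mg/kg/hr × 100.9091 kg = 44.4 mg/hr
Concentration = 194 mg ÷ 368 mL = 0.5271739 mg/mL
Rate = 44.4 mg/hr ÷ 0.5271739 mg/mL = 84.22268 mL/hr
Volume infused = 84.22268 mL/hr × 1.4 hr = 117.9118 mL
Volume remaining = 368 − 117.9118 = 250.0882 mL
Drug remaining = 250.0882 mL × 0.5271739 mg/mL = 131.84 mg

132 mg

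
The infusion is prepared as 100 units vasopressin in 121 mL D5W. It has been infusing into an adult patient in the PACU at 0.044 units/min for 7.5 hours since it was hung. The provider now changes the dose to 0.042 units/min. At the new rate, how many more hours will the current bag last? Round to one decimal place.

Initial rate:
0.044 units/min × 60 min/hr = 2.64 units/hr
Concentration = 100 units ÷ 121 mL = 0.8264463 units/mL
Rate = 2.64 units/hr ÷ 0.8264463 units/mL = 3.1944 mL/hr
Volume infused so far = 3.1944 mL/hr × 7.5 hr = 23.958 mL
Volume remaining = 121 − 23.958 = 97.042 mL
New rate:
0.042 units/min × 60 min/hr = 2.52 units/hr
Rate = 2.52 units/hr ÷ 0.8264463 units/mL = 3.0492 mL/hr
Time remaining = 97.042 mL ÷ 3.0492 mL/hr = 31.8254 hr

31.8 hours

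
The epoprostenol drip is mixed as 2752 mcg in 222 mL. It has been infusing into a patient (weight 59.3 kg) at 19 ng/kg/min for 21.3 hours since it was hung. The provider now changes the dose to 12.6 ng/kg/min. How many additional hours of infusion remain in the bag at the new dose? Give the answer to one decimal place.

29.3 hours

Initial rate:
Dose = 19 ng/kg/min × 59.3 kg = 1126.7 ng/min
1126.7 ng/min × 60 min/hr = 67602 ng/hr
Concentration = 2752 mcg ÷ 222 mL = 12.3964 mcg/mL = 12396.4 ng/mL
Rate = 67602 ng/hr ÷ 12396.4 ng/mL = 5.453359 mL/hr
Volume infused so far = 5.453359 mL/hr × 21.3 hr = 116.1565 mL
Volume remaining = 222 − 116.1565 = 105.8435 mL
New rate:
Dose = 12.6 ng/kg/min × 59.3 kg = 747.18 ng/min
747.18 ng/min × 60 min/hr = 44830.8 ng/hr
Rate = 44830.8 ng/hr ÷ 12396.4 ng/mL = 3.616438 mL/hr
Time remaining = 105.8435 mL ÷ 3.616438 mL/hr = 29.26732 hr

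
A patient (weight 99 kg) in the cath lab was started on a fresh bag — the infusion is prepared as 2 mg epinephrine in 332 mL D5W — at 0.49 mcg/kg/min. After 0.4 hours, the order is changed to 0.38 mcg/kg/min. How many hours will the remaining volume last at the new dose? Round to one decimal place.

Initial rate:
Dose = 0.49 mcg/kg/min × 99 kg = 48.51 mcg/min
48.51 mcg/min × 60 min/hr = 2910.6 mcg/hr
Concentration = 2 mg ÷ 332 mL = 0.006024096 mg/mL = 6.024096 mcg/mL
Rate = 2910.6 mcg/hr ÷ 6.024096 mcg/mL = 483.1596 mL/hr
Volume infused so far = 483.1596 mL/hr × 0.4 hr = 193.2638 mL
Volume remaining = 332 − 193.2638 = 138.7362 mL
New rate:
Dose = 0.38 mcg/kg/min × 99 kg = 37.62 mcg/min
37.62 mcg/min × 60 min/hr = 2257.2 mcg/hr
Rate = 2257.2 mcg/hr ÷ 6.024096 mcg/mL = 374.6952 mL/hr
Time remaining = 138.7362 mL ÷ 374.6952 mL/hr = 0.370264 hr

0.4 hours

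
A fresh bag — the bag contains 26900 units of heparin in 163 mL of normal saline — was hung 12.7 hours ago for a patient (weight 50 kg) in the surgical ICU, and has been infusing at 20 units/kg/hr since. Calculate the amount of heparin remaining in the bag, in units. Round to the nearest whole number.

14200 units

Dose = 20 units/kg/hr × 50 kg = 1000 units/hr
Concentration = 26900 units ÷ 163 mL = 165.0307 units/mL
Rate = 1000 units/hr ÷ 165.0307 units/mL = 6.05948 mL/hr
Volume infused = 6.05948 mL/hr × 12.7 hr = 76.95539 mL
Volume remaining = 163 − 76.95539 = 86.04461 mL
Drug remaining = 86.04461 mL × 165.0307 units/mL = 14200 units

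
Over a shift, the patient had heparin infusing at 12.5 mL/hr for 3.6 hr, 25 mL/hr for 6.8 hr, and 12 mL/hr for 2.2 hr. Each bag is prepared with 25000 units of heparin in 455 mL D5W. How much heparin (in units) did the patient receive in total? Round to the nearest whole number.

13264 units

Concentration = 25000 units ÷ 455 mL = 54.94505 units/mL
Stage 1: 12.5 mL/hr × 3.6 hr = 45 mL → 45 mL × 54.94505 units/mL = 2472.527 units
Stage 2: 25 mL/hr × 6.8 hr = 170 mL → 170 mL × 54.94505 units/mL = 9340.659 units
Stage 3: 12 mL/hr × 2.2 hr = 26.4 mL → 26.4 mL × 54.94505 units/mL = 1450.549 units
Total = 2472.527 + 9340.659 + 1450.549 = 13263.74 units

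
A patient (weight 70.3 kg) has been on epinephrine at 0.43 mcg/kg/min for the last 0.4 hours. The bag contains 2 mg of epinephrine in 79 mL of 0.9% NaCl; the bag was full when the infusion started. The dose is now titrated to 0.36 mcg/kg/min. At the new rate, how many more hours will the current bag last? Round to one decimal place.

Initial rate:
Dose = 0.43 mcg/kg/min × 70.3 kg = 30.229 mcg/min
30.229 mcg/min × 60 min/hr = 1813.74 mcg/hr
Concentration = 2 mg ÷ 79 mL = 0.02531646 mg/mL = 25.31646 mcg/mL
Rate = 1813.74 mcg/hr ÷ 25.31646 mcg/mL = 71.64273 mL/hr
Volume infused so far = 71.64273 mL/hr × 0.4 hr = 28.65709 mL
Volume remaining = 79 − 28.65709 = 50.34291 mL
New rate:
Dose = 0.36 mcg/kg/min × 70.3 kg = 25.308 mcg/min
25.308 mcg/min × 60 min/hr = 1518.48 mcg/hr
Rate = 1518.48 mcg/hr ÷ 25.31646 mcg/mL = 59.97996 mL/hr
Time remaining = 50.34291 mL ÷ 59.97996 mL/hr = 0.8393288 hr

0.8 hours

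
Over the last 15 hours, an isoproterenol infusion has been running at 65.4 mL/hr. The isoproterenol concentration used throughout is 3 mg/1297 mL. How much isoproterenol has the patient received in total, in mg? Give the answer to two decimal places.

2.27 mg

Concentration = 3 mg ÷ 1297 mL = 0.00231303 mg/mL = 2.31303 mcg/mL
Drug rate = 65.4 mL/hr × 2.31303 mcg/mL = 151.2722 mcg/hr
Total = 151.2722 mcg/hr × 15 hr = 2269.082 mcg = 2.269082 mg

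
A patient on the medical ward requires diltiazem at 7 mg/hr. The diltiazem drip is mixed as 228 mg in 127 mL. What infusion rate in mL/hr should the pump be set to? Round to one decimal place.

Concentration = 228 mg ÷ 127 mL = 1.795276 mg/mL
Rate = 7 mg/hr ÷ 1.795276 mg/mL = 3.899123 mL/hr

3.9 mL/hr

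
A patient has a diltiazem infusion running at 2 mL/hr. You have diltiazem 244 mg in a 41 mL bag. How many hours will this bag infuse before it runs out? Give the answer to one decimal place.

Duration = 41 mL ÷ 2 mL/hr = 20.5 hr

20.5 hours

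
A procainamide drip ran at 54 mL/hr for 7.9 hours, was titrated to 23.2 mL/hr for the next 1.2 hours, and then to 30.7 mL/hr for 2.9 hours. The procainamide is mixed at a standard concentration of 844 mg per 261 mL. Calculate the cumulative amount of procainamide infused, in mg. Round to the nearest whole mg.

1757 mg

Concentration = 844 mg ÷ 261 mL = 3.233716 mg/mL
Stage 1: 54 mL/hr × 7.9 hr = 426.6 mL → 426.6 mL × 3.233716 mg/mL = 1379.503 mg
Stage 2: 23.2 mL/hr × 1.2 hr = 27.84 mL → 27.84 mL × 3.233716 mg/mL = 90.02667 mg
Stage 3: 30.7 mL/hr × 2.9 hr = 89.03 mL → 89.03 mL × 3.233716 mg/mL = 287.8978 mg
Total = 1379.503 + 90.02667 + 287.8978 = 1757.428 mg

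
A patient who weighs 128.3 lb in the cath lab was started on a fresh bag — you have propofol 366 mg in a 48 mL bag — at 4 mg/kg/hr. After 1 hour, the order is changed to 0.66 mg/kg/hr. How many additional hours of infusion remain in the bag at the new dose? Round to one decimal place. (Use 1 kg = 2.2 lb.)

3.4 hours

Initial rate:
Weight = 128.3 lb ÷ 2.2 lb/kg = 58.31818 kg
Dose = 4 mg/kg/hr × 58.31818 kg = 233.2727 mg/hr
Concentration = 366 mg ÷ 48 mL = 7.625 mg/mL
Rate = 233.2727 mg/hr ÷ 7.625 mg/mL = 30.59314 mL/hr
Volume infused so far = 30.59314 mL/hr × 1 hr = 30.59314 mL
Volume remaining = 48 − 30.59314 = 17.40686 mL
New rate:
Dose = 0.66 mg/kg/hr × 58.31818 kg = 38.49 mg/hr
Rate = 38.49 mg/hr ÷ 7.625 mg/mL = 5.047869 mL/hr
Time remaining = 17.40686 mL ÷ 5.047869 mL/hr = 3.448357 hr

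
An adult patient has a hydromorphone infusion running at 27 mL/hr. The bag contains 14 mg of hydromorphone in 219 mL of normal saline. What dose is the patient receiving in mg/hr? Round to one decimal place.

Concentration = 14 mg ÷ 219 mL = 0.06392694 mg/mL
Drug rate = 27 mL/hr × 0.06392694 mg/mL = 1.726027 mg/hr

1.7 mg/hr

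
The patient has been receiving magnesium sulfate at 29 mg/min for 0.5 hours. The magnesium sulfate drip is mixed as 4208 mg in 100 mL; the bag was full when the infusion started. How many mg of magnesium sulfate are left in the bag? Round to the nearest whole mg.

3338 mg

29 mg/min × 60 min/hr = 1740 mg/hr
Concentration = 4208 mg ÷ 100 mL = 42.08 mg/mL
Rate = 1740 mg/hr ÷ 42.08 mg/mL = 41.34981 mL/hr
Volume infused = 41.34981 mL/hr × 0.5 hr = 20.6749 mL
Volume remaining = 100 − 20.6749 = 79.3251 mL
Drug remaining = 79.3251 mL × 42.08 mg/mL = 3338 mg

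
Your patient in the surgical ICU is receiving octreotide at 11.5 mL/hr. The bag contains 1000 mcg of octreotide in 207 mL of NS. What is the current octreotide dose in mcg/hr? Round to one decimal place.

55.6 mcg/hr

Concentration = 1000 mcg ÷ 207 mL = 4.830918 mcg/mL
Drug rate = 11.5 mL/hr × 4.830918 mcg/mL = 55.55556 mcg/hr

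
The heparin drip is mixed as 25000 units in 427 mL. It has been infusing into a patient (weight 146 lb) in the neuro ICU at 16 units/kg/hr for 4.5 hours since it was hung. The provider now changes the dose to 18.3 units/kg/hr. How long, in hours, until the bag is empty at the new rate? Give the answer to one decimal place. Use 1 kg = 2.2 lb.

Initial rate:
Weight = 146 lb ÷ 2.2 lb/kg = 66.36364 kg
Dose = 16 units/kg/hr × 66.36364 kg = 1061.818 units/hr
Concentration = 25000 units ÷ 427 mL = 58.54801 units/mL
Rate = 1061.818 units/hr ÷ 58.54801 units/mL = 18.13585 mL/hr
Volume infused so far = 18.13585 mL/hr × 4.5 hr = 81.61135 mL
Volume remaining = 427 − 81.61135 = 345.3887 mL
New rate:
Dose = 18.3 units/kg/hr × 66.36364 kg = 1214.455 units/hr
Rate = 1214.455 units/hr ÷ 58.54801 units/mL = 20.74288 mL/hr
Time remaining = 345.3887 mL ÷ 20.74288 mL/hr = 16.65095 hr

16.7 hours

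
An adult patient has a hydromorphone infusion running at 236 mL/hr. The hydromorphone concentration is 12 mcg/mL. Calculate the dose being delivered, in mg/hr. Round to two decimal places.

2.83 mg/hr

Concentration = 12 mcg/mL = 0.012 mg/mL
Drug rate = 236 mL/hr × 0.012 mg/mL = 2.832 mg/hr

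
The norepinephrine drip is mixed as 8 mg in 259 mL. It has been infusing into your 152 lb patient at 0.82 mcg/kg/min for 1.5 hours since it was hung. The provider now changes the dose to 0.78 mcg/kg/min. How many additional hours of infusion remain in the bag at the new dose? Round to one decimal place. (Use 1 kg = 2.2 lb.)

0.9 hours

Initial rate:
Weight = 152 lb ÷ 2.2 lb/kg = 69.09091 kg
Dose = 0.82 mcg/kg/min × 69.09091 kg = 56.65455 mcg/min
56.65455 mcg/min × 60 min/hr = 3399.273 mcg/hr
Concentration = 8 mg ÷ 259 mL = 0.03088803 mg/mL = 30.88803 mcg/mL
Rate = 3399.273 mcg/hr ÷ 30.88803 mcg/mL = 110.0515 mL/hr
Volume infused so far = 110.0515 mL/hr × 1.5 hr = 165.0772 mL
Volume remaining = 259 − 165.0772 = 93.92282 mL
New rate:
Dose = 0.78 mcg/kg/min × 69.09091 kg = 53.89091 mcg/min
53.89091 mcg/min × 60 min/hr = 3233.455 mcg/hr
Rate = 3233.455 mcg/hr ÷ 30.88803 mcg/mL = 104.6831 mL/hr
Time remaining = 93.92282 mL ÷ 104.6831 mL/hr = 0.897211 hr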